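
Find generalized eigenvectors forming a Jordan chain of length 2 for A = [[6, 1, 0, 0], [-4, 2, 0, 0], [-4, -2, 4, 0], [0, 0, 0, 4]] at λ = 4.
v_1 = [[-2, 3, 4, 0]]^T, v_2 = [[-1, 2, 2, 0]]^T

We seek v_1 ∈ ker((A - 4I)^2) \ ker(A - 4I), then set v_{i+1} = (A - 4I) v_i.

One such chain is v_1 = [[-2, 3, 4, 0]]^T, v_2 = [[-1, 2, 2, 0]]^T. Check: (A - 4I) v_2 = [[0, 0, 0, 0]]^T = 0.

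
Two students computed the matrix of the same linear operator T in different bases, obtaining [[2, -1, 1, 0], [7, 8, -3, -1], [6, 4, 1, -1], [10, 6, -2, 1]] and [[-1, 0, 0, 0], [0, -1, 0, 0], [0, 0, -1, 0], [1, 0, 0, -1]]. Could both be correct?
trace(A) = 12 but trace(B) = -4. The trace is a similarity invariant, so A and B are not similar.

No.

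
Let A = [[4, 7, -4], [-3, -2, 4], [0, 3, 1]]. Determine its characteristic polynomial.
χ_A(x) = (x - 1)^3

xI - A = [[x - 4, -7, 4], [3, x + 2, -4], [0, -3, x - 1]].

Expanding det(xI - A) along the first row:
det(xI - A) = + (x - 4)·det([[x + 2, -4], [-3, x - 1]]) - (-7)·det([[3, -4], [0, x - 1]]) + (4)·det([[3, x + 2], [0, -3]]).

Evaluating gives χ_A(x) = x^3 - 3x^2 + 3x - 1 = (x - 1)^3.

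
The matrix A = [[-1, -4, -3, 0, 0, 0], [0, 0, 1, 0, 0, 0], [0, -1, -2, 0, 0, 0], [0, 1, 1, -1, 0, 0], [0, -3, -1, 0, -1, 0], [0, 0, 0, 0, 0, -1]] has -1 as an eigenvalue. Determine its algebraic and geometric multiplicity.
The characteristic polynomial is (x + 1)^6, so the factor x + 1 appears with exponent 6: the algebraic multiplicity is 6.

rank(A + I) = 2, so the eigenspace has dimension 6 - 2 = 4: the geometric multiplicity is 4.

Since 4 < 6, A is not diagonalizable.

algebraic multiplicity 6, geometric multiplicity 4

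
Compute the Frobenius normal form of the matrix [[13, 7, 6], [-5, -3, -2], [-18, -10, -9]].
R = [[0, 0, 4], [1, 0, 6], [0, 1, 1]]

The invariant factors of A (the non-unit diagonal entries of the Smith normal form of xI - A over ℚ[x]) are (x + 1)(x^2 - 2x - 4), each dividing the next. The characteristic polynomial is their product, (x + 1)(x^2 - 2x - 4).

The rational canonical form is the block-diagonal matrix of companion matrices C(f_i):
R = [[0, 0, 4], [1, 0, 6], [0, 1, 1]].

Note the characteristic polynomial does not split into linear factors over ℚ, so A has no Jordan form over ℚ; the rational canonical form exists over any field.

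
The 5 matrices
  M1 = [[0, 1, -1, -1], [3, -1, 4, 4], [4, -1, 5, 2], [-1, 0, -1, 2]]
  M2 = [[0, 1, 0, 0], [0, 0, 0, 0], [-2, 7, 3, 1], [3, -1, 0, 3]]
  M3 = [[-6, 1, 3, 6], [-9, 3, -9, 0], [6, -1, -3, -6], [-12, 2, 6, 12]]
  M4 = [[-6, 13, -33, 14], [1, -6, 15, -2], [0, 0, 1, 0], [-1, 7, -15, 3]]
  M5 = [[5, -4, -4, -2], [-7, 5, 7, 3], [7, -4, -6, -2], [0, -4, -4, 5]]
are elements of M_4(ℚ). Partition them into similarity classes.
4 classes: {M1, M2}, {M3}, {M4}, {M5}

Characteristic polynomials: χ_{M1} = x^2(x - 3)^2, χ_{M2} = x^2(x - 3)^2, χ_{M3} = x^2(x - 3)^2, χ_{M4} = (x - 1)^2(x + 5)^2, χ_{M5} = (x - 5)(x - 3)^2(x + 2).

{M1, M2}: invariant factors x^2(x - 3)^2.

{M3}: invariant factors x, x(x - 3)^2.

{M4}: invariant factors x - 1, (x - 1)(x + 5)^2.

{M5}: invariant factors (x - 5)(x - 3)^2(x + 2).

Matrices are similar if and only if their invariant-factor lists agree; the partition into similarity classes is {M1, M2}, {M3}, {M4}, {M5}.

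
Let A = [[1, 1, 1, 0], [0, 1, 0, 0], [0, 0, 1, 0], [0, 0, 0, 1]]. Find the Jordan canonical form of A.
The characteristic polynomial is det(xI - A) = (x - 1)^4, so the eigenvalues are 1 (algebraic multiplicity 4).

For λ = 1: rank(A - I) = 1, rank((A - I)^2) = 0. The eigenspace has dimension 4 - 1 = 3, so there are 3 Jordan blocks; the rank sequence gives block sizes [2, 1, 1].

Assembling the blocks gives the Jordan form J above.

J = [[1, 1, 0, 0], [0, 1, 0, 0], [0, 0, 1, 0], [0, 0, 0, 1]]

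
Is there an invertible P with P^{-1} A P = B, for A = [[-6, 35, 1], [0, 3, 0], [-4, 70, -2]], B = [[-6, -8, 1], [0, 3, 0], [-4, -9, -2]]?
Two matrices over a field are similar if and only if they have the same invariant factors.

Both A and B have characteristic polynomial (x - 3)(x + 4)^2 and minimal polynomial (x - 3)(x + 4)^2. Computing further, both have invariant factors (x - 3)(x + 4)^2. Hence A and B are similar.

Yes.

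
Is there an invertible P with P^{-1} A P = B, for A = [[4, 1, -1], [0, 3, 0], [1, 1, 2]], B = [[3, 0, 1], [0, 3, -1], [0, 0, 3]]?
Yes.

Two matrices over a field are similar if and only if they have the same invariant factors.

Both A and B have characteristic polynomial (x - 3)^3 and minimal polynomial (x - 3)^2. Computing further, both have invariant factors x - 3, (x - 3)^2. Hence A and B are similar.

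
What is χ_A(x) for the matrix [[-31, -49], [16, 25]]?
xI - A = [[x + 31, 49], [-16, x - 25]].

Expanding det(xI - A) along the first row:
det(xI - A) = + (x + 31)·det([[x - 25]]) - (49)·det([[-16]]).

Evaluating gives χ_A(x) = x^2 + 6x + 9 = (x + 3)^2.

χ_A(x) = (x + 3)^2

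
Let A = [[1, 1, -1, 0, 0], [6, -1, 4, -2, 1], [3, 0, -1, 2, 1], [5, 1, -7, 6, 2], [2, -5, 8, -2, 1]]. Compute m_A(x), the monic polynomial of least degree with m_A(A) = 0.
The characteristic polynomial factors as x^2(x - 2)^3. The minimal polynomial is ∏(x - λ)^{k_λ} where k_λ is the size of the largest Jordan block at λ.

For λ = 0: rank(A) = 4, and the largest Jordan block has size 2 (the smallest k with rank(A^k) = rank(A^(k+1))).
For λ = 2: rank(A - 2I) = 3, and the largest Jordan block has size 2 (the smallest k with rank((A - 2I)^k) = rank((A - 2I)^(k+1))).

So m_A(x) = x^2(x - 2)^2.

m_A(x) = x^2(x - 2)^2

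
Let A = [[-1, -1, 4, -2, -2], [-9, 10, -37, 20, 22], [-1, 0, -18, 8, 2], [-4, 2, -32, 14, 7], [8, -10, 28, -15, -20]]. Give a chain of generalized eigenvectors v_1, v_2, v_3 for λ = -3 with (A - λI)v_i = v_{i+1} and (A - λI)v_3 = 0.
We seek v_1 ∈ ker((A + 3I)^3) \ ker((A + 3I)^2), then set v_{i+1} = (A + 3I) v_i.

One such chain is v_1 = [[0, 0, 1, 2, 0]]^T, v_2 = [[0, 3, 1, 2, -2]]^T, v_3 = [[1, -2, -3, -6, 2]]^T. Check: (A + 3I) v_3 = [[0, 0, 0, 0, 0]]^T = 0.

v_1 = [[0, 0, 1, 2, 0]]^T, v_2 = [[0, 3, 1, 2, -2]]^T, v_3 = [[1, -2, -3, -6, 2]]^T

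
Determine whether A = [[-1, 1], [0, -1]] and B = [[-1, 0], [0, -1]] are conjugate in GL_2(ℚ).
Both have characteristic polynomial (x + 1)^2, but the minimal polynomial of A is (x + 1)^2 while the minimal polynomial of B is x + 1. The minimal polynomial is a similarity invariant, so A and B are not similar.

No.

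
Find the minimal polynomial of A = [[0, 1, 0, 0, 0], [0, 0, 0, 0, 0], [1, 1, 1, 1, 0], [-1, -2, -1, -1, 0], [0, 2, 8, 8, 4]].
m_A(x) = x^2(x - 4)

The characteristic polynomial factors as x^4(x - 4). The minimal polynomial is ∏(x - λ)^{k_λ} where k_λ is the size of the largest Jordan block at λ.

For λ = 0: rank(A) = 3, and the largest Jordan block has size 2 (the smallest k with rank(A^k) = rank(A^(k+1))).
For λ = 4: rank(A - 4I) = 4, and the largest Jordan block has size 1 (the smallest k with rank((A - 4I)^k) = rank((A - 4I)^(k+1))).

So m_A(x) = x^2(x - 4).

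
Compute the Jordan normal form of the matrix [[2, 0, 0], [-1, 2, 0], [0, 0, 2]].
J = [[2, 1, 0], [0, 2, 0], [0, 0, 2]]

The characteristic polynomial is det(xI - A) = (x - 2)^3, so the eigenvalues are 2 (algebraic multiplicity 3).

For λ = 2: rank(A - 2I) = 1, rank((A - 2I)^2) = 0. The eigenspace has dimension 3 - 1 = 2, so there are 2 Jordan blocks; the rank sequence gives block sizes [2, 1].

Assembling the blocks gives the Jordan form J above.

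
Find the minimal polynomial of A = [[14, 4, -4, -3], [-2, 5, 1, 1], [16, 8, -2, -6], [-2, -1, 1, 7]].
m_A(x) = (x - 6)^3

The characteristic polynomial factors as (x - 6)^4. The minimal polynomial is ∏(x - λ)^{k_λ} where k_λ is the size of the largest Jordan block at λ.

For λ = 6: rank(A - 6I) = 2, and the largest Jordan block has size 3 (the smallest k with rank((A - 6I)^k) = rank((A - 6I)^(k+1))).

So m_A(x) = (x - 6)^3.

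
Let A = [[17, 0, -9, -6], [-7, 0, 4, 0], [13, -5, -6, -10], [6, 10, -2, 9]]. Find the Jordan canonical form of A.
J = [[5, 1, 0, 0], [0, 5, 1, 0], [0, 0, 5, 0], [0, 0, 0, 5]]

The characteristic polynomial is det(xI - A) = (x - 5)^4, so the eigenvalues are 5 (algebraic multiplicity 4).

For λ = 5: rank(A - 5I) = 2, rank((A - 5I)^2) = 1, rank((A - 5I)^3) = 0. The eigenspace has dimension 4 - 2 = 2, so there are 2 Jordan blocks; the rank sequence gives block sizes [3, 1].

Assembling the blocks gives the Jordan form J above.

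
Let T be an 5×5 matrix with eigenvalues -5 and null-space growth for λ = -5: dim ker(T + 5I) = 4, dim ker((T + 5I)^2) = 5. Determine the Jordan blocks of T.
λ = -5: successive nullity increments [4, 1] count blocks of size ≥ k; block sizes are [2, 1, 1, 1].

Jordan blocks: (-5, 2), (-5, 1), (-5, 1), (-5, 1)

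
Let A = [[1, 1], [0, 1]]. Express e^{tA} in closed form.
A has Jordan form J = [[1, 1], [0, 1]] with A = PJP^{-1}, so e^{tA} = P e^{tJ} P^{-1}.

For a Jordan block J_k(λ), e^{tJ_k(λ)} = e^{λt} · (I + tN + t^2 N^2/2! + ... + t^{k-1} N^{k-1}/(k-1)!) where N is the nilpotent superdiagonal part.

Assembling the blocks and conjugating back gives the entries of e^{tA} as shown above.

e^{tA} = [[e^{t}, t*e^{t}], [0, e^{t}]]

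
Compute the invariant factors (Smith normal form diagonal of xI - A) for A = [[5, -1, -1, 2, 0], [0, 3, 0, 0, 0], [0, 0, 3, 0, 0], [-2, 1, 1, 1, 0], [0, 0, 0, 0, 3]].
x - 3, x - 3, x - 3, (x - 3)^2

The Jordan structure of A has elementary divisors (x - 3)^2, (x - 3), (x - 3), (x - 3). Arranging the block sizes at each eigenvalue in decreasing order and taking row products gives the invariant factors.

Invariant factors (smallest first, each dividing the next): x - 3, x - 3, x - 3, (x - 3)^2.

Check: the last factor (x - 3)^2 is the minimal polynomial, and the product (x - 3)^5 is the characteristic polynomial.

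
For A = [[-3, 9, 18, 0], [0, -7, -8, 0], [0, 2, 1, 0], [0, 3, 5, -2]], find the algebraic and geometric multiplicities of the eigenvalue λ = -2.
The characteristic polynomial is (x + 2)(x + 3)^3, so the factor x + 2 appears with exponent 1: the algebraic multiplicity is 1.

rank(A + 2I) = 3, so the eigenspace has dimension 4 - 3 = 1: the geometric multiplicity is 1.

algebraic multiplicity 1, geometric multiplicity 1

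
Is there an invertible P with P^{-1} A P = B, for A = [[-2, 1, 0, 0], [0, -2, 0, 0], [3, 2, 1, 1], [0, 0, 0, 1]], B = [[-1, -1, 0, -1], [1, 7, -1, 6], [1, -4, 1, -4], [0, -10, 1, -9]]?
Two matrices over a field are similar if and only if they have the same invariant factors.

Both A and B have characteristic polynomial (x - 1)^2(x + 2)^2 and minimal polynomial (x - 1)^2(x + 2)^2. Computing further, both have invariant factors (x - 1)^2(x + 2)^2. Hence A and B are similar.

Yes.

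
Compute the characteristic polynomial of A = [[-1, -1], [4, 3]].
χ_A(x) = (x - 1)^2

xI - A = [[x + 1, 1], [-4, x - 3]].

Expanding det(xI - A) along the first row:
det(xI - A) = + (x + 1)·det([[x - 3]]) - (1)·det([[-4]]).

Evaluating gives χ_A(x) = x^2 - 2x + 1 = (x - 1)^2.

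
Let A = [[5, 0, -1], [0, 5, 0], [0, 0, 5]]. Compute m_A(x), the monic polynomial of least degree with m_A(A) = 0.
m_A(x) = (x - 5)^2

The characteristic polynomial factors as (x - 5)^3. The minimal polynomial is ∏(x - λ)^{k_λ} where k_λ is the size of the largest Jordan block at λ.

For λ = 5: rank(A - 5I) = 1, and the largest Jordan block has size 2 (the smallest k with rank((A - 5I)^k) = rank((A - 5I)^(k+1))).

So m_A(x) = (x - 5)^2.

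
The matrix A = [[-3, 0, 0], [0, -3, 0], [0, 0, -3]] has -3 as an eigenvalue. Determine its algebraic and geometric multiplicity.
The characteristic polynomial is (x + 3)^3, so the factor x + 3 appears with exponent 3: the algebraic multiplicity is 3.

rank(A + 3I) = 0, so the eigenspace has dimension 3 - 0 = 3: the geometric multiplicity is 3.

algebraic multiplicity 3, geometric multiplicity 3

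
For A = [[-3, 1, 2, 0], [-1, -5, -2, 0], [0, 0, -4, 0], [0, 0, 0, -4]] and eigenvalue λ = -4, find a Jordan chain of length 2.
We seek v_1 ∈ ker((A + 4I)^2) \ ker(A + 4I), then set v_{i+1} = (A + 4I) v_i.

One such chain is v_1 = [[0, 1, 0, 0]]^T, v_2 = [[1, -1, 0, 0]]^T. Check: (A + 4I) v_2 = [[0, 0, 0, 0]]^T = 0.

v_1 = [[0, 1, 0, 0]]^T, v_2 = [[1, -1, 0, 0]]^T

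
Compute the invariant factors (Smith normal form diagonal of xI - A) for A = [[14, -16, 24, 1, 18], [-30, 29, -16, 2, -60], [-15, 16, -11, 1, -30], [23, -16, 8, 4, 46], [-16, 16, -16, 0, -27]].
(x - 5)(x + 3), (x - 5)^2(x + 3)

The Jordan structure of A has elementary divisors (x + 3), (x + 3), (x - 5)^2, (x - 5). Arranging the block sizes at each eigenvalue in decreasing order and taking row products gives the invariant factors.

Invariant factors (smallest first, each dividing the next): (x - 5)(x + 3), (x - 5)^2(x + 3).

Check: the last factor (x - 5)^2(x + 3) is the minimal polynomial, and the product (x - 5)^3(x + 3)^2 is the characteristic polynomial.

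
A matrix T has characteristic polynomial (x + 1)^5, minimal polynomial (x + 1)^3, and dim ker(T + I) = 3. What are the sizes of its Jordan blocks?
Jordan blocks: (-1, 3), (-1, 1), (-1, 1)

λ = -1: algebraic multiplicity 5 (exponent in χ_T), largest block size 3 (exponent in m_T), 3 blocks (geometric multiplicity). These force block sizes [3, 1, 1].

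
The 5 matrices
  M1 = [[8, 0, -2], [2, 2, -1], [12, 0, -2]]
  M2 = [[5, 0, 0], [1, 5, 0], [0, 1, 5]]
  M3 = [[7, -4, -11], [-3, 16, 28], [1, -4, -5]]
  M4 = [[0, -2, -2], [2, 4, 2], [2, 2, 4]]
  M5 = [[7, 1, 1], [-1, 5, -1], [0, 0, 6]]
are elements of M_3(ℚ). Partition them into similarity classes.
Characteristic polynomials: χ_{M1} = (x - 4)(x - 2)^2, χ_{M2} = (x - 5)^3, χ_{M3} = (x - 6)^3, χ_{M4} = (x - 4)(x - 2)^2, χ_{M5} = (x - 6)^3.

{M1}: invariant factors (x - 4)(x - 2)^2.

{M2}: invariant factors (x - 5)^3.

{M3}: invariant factors (x - 6)^3.

{M4}: invariant factors x - 2, (x - 4)(x - 2).

{M5}: invariant factors x - 6, (x - 6)^2.

Matrices are similar if and only if their invariant-factor lists agree; the partition into similarity classes is {M1}, {M2}, {M3}, {M4}, {M5}.

5 classes: {M1}, {M2}, {M3}, {M4}, {M5}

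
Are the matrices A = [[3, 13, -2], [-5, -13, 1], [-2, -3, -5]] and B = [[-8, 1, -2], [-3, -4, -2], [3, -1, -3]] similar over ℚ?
No.

Both have characteristic polynomial (x + 5)^3, but the minimal polynomial of A is (x + 5)^3 while the minimal polynomial of B is (x + 5)^2. The minimal polynomial is a similarity invariant, so A and B are not similar.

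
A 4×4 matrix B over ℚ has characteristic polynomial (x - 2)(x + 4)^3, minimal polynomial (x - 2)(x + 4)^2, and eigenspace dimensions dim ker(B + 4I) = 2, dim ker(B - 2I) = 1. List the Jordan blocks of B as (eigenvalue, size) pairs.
Jordan blocks: (-4, 2), (-4, 1), (2, 1)

λ = -4: algebraic multiplicity 3 (exponent in χ_B), largest block size 2 (exponent in m_B), 2 blocks (geometric multiplicity). These force block sizes [2, 1].
λ = 2: algebraic multiplicity 1 (exponent in χ_B), largest block size 1 (exponent in m_B), 1 block (geometric multiplicity). This forces block sizes [1].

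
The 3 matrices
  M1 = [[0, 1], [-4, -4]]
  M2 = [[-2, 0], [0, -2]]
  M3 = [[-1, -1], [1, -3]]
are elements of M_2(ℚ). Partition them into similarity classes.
Characteristic polynomials: χ_{M1} = (x + 2)^2, χ_{M2} = (x + 2)^2, χ_{M3} = (x + 2)^2.

{M1, M3}: invariant factors (x + 2)^2.

{M2}: invariant factors x + 2, x + 2.

Matrices are similar if and only if their invariant-factor lists agree; the partition into similarity classes is {M1, M3}, {M2}.

2 classes: {M1, M3}, {M2}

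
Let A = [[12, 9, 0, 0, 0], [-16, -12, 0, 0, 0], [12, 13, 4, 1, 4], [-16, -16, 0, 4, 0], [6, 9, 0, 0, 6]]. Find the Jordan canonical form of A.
The characteristic polynomial is det(xI - A) = x^2(x - 6)(x - 4)^2, so the eigenvalues are 0 (algebraic multiplicity 2), 4 (algebraic multiplicity 2), 6 (algebraic multiplicity 1).

For λ = 0: rank(A) = 4, rank(A^2) = 3. The eigenspace has dimension 5 - 4 = 1, so there is 1 Jordan block; the rank sequence gives block sizes [2].

For λ = 4: rank(A - 4I) = 4, rank((A - 4I)^2) = 3. The eigenspace has dimension 5 - 4 = 1, so there is 1 Jordan block; the rank sequence gives block sizes [2].

For λ = 6: algebraic multiplicity 1 gives one 1×1 block.

Assembling the blocks gives the Jordan form J above.

J = [[0, 1, 0, 0, 0], [0, 0, 0, 0, 0], [0, 0, 4, 1, 0], [0, 0, 0, 4, 0], [0, 0, 0, 0, 6]]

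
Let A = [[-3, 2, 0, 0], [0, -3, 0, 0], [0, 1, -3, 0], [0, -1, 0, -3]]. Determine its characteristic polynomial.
χ_A(x) = (x + 3)^4

xI - A = [[x + 3, -2, 0, 0], [0, x + 3, 0, 0], [0, -1, x + 3, 0], [0, 1, 0, x + 3]].

Expanding det(xI - A) along the first row:
det(xI - A) = + (x + 3)·det([[x + 3, 0, 0], [-1, x + 3, 0], [1, 0, x + 3]]) - (-2)·det([[0, 0, 0], [0, x + 3, 0], [0, 0, x + 3]]) + (0)·det([[0, x + 3, 0], [0, -1, 0], [0, 1, x + 3]]) - (0)·det([[0, x + 3, 0], [0, -1, x + 3], [0, 1, 0]]).

Evaluating gives χ_A(x) = x^4 + 12x^3 + 54x^2 + 108x + 81 = (x + 3)^4.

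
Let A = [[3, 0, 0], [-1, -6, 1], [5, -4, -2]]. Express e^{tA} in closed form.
A has Jordan form J = [[-4, 1, 0], [0, -4, 0], [0, 0, 3]] with A = PJP^{-1}, so e^{tA} = P e^{tJ} P^{-1}.

For a Jordan block J_k(λ), e^{tJ_k(λ)} = e^{λt} · (I + tN + t^2 N^2/2! + ... + t^{k-1} N^{k-1}/(k-1)!) where N is the nilpotent superdiagonal part.

Assembling the blocks and conjugating back gives the entries of e^{tA} as shown above.

e^{tA} = [[e^{3*t}, 0, 0], [-t*e^{-4*t}, (1 - 2*t)*e^{-4*t}, t*e^{-4*t}], [(-2*t + e^{7*t} - 1)*e^{-4*t}, -4*t*e^{-4*t}, (2*t + 1)*e^{-4*t}]]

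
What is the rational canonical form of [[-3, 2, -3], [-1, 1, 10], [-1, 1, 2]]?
The invariant factors of A (the non-unit diagonal entries of the Smith normal form of xI - A over ℚ[x]) are (x + 4)(x^2 - 4x - 2), each dividing the next. The characteristic polynomial is their product, (x + 4)(x^2 - 4x - 2).

The rational canonical form is the block-diagonal matrix of companion matrices C(f_i):
R = [[0, 0, 8], [1, 0, 18], [0, 1, 0]].

Note the characteristic polynomial does not split into linear factors over ℚ, so A has no Jordan form over ℚ; the rational canonical form exists over any field.

R = [[0, 0, 8], [1, 0, 18], [0, 1, 0]]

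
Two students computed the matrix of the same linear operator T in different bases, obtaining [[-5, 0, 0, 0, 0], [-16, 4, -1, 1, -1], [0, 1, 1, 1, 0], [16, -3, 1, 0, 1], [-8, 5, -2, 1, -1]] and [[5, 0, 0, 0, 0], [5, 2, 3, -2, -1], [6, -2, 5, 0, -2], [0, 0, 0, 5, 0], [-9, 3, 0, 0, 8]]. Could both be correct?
No.

trace(A) = -1 but trace(B) = 25. The trace is a similarity invariant, so A and B are not similar.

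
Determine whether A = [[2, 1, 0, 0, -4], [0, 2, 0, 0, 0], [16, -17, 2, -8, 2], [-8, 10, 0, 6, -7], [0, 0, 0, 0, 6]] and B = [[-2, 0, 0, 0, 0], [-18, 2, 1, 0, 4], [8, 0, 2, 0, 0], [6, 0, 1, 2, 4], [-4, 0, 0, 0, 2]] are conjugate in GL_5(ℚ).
trace(A) = 18 but trace(B) = 6. The trace is a similarity invariant, so A and B are not similar.

No.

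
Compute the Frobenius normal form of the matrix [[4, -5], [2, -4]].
R = [[0, 6], [1, 0]]

The invariant factors of A (the non-unit diagonal entries of the Smith normal form of xI - A over ℚ[x]) are x^2 - 6, each dividing the next. The characteristic polynomial is their product, x^2 - 6.

The rational canonical form is the block-diagonal matrix of companion matrices C(f_i):
R = [[0, 6], [1, 0]].

Note the characteristic polynomial does not split into linear factors over ℚ, so A has no Jordan form over ℚ; the rational canonical form exists over any field.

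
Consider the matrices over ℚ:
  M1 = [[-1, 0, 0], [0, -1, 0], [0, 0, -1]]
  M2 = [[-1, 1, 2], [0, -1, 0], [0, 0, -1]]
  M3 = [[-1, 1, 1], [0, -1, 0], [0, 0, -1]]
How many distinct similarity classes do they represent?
Characteristic polynomials: χ_{M1} = (x + 1)^3, χ_{M2} = (x + 1)^3, χ_{M3} = (x + 1)^3.

{M1}: invariant factors x + 1, x + 1, x + 1.

{M2, M3}: invariant factors x + 1, (x + 1)^2.

Matrices are similar if and only if their invariant-factor lists agree; the partition into similarity classes is {M1}, {M2, M3}.

2 classes: {M1}, {M2, M3}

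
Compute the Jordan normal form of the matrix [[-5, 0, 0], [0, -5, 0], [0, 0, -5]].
The characteristic polynomial is det(xI - A) = (x + 5)^3, so the eigenvalues are -5 (algebraic multiplicity 3).

For λ = -5: rank(A + 5I) = 0. The eigenspace has dimension 3 - 0 = 3, so there are 3 Jordan blocks; the rank sequence gives block sizes [1, 1, 1].

Assembling the blocks gives the Jordan form J above.

J = [[-5, 0, 0], [0, -5, 0], [0, 0, -5]]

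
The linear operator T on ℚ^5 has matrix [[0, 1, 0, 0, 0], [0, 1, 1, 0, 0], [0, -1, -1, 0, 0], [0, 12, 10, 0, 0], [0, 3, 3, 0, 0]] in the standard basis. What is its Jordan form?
The characteristic polynomial is det(xI - A) = x^5, so the eigenvalues are 0 (algebraic multiplicity 5).

For λ = 0: rank(A) = 2, rank(A^2) = 1, rank(A^3) = 0. The eigenspace has dimension 5 - 2 = 3, so there are 3 Jordan blocks; the rank sequence gives block sizes [3, 1, 1].

Assembling the blocks gives the Jordan form J above.

J = [[0, 1, 0, 0, 0], [0, 0, 1, 0, 0], [0, 0, 0, 0, 0], [0, 0, 0, 0, 0], [0, 0, 0, 0, 0]]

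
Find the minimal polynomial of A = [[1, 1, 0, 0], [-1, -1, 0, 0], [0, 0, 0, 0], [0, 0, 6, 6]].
m_A(x) = x^2(x - 6)

The characteristic polynomial factors as x^3(x - 6). The minimal polynomial is ∏(x - λ)^{k_λ} where k_λ is the size of the largest Jordan block at λ.

For λ = 0: rank(A) = 2, and the largest Jordan block has size 2 (the smallest k with rank(A^k) = rank(A^(k+1))).
For λ = 6: rank(A - 6I) = 3, and the largest Jordan block has size 1 (the smallest k with rank((A - 6I)^k) = rank((A - 6I)^(k+1))).

So m_A(x) = x^2(x - 6).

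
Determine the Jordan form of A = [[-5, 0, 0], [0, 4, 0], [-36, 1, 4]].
The characteristic polynomial is det(xI - A) = (x - 4)^2(x + 5), so the eigenvalues are -5 (algebraic multiplicity 1), 4 (algebraic multiplicity 2).

For λ = -5: algebraic multiplicity 1 gives one 1×1 block.

For λ = 4: rank(A - 4I) = 2, rank((A - 4I)^2) = 1. The eigenspace has dimension 3 - 2 = 1, so there is 1 Jordan block; the rank sequence gives block sizes [2].

Assembling the blocks gives the Jordan form J above.

J = [[-5, 0, 0], [0, 4, 1], [0, 0, 4]]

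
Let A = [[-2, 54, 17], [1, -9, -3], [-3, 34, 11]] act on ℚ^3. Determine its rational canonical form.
The invariant factors of A (the non-unit diagonal entries of the Smith normal form of xI - A over ℚ[x]) are x^3 - 4x - 5, each dividing the next. The characteristic polynomial is their product, x^3 - 4x - 5.

The rational canonical form is the block-diagonal matrix of companion matrices C(f_i):
R = [[0, 0, 5], [1, 0, 4], [0, 1, 0]].

Note the characteristic polynomial does not split into linear factors over ℚ, so A has no Jordan form over ℚ; the rational canonical form exists over any field.

R = [[0, 0, 5], [1, 0, 4], [0, 1, 0]]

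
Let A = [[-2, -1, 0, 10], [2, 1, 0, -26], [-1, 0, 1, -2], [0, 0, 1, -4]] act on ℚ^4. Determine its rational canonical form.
The invariant factors of A (the non-unit diagonal entries of the Smith normal form of xI - A over ℚ[x]) are (x + 4)(x^3 + x + 4), each dividing the next. The characteristic polynomial is their product, (x + 4)(x^3 + x + 4).

The rational canonical form is the block-diagonal matrix of companion matrices C(f_i):
R = [[0, 0, 0, -16], [1, 0, 0, -8], [0, 1, 0, -1], [0, 0, 1, -4]].

Note the characteristic polynomial does not split into linear factors over ℚ, so A has no Jordan form over ℚ; the rational canonical form exists over any field.

R = [[0, 0, 0, -16], [1, 0, 0, -8], [0, 1, 0, -1], [0, 0, 1, -4]]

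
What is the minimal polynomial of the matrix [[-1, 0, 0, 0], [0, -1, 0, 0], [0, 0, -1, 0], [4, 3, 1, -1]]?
m_A(x) = (x + 1)^2

The characteristic polynomial factors as (x + 1)^4. The minimal polynomial is ∏(x - λ)^{k_λ} where k_λ is the size of the largest Jordan block at λ.

For λ = -1: rank(A + I) = 1, and the largest Jordan block has size 2 (the smallest k with rank((A + I)^k) = rank((A + I)^(k+1))).

So m_A(x) = (x + 1)^2.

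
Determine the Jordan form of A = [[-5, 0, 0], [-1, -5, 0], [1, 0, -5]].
J = [[-5, 1, 0], [0, -5, 0], [0, 0, -5]]

The characteristic polynomial is det(xI - A) = (x + 5)^3, so the eigenvalues are -5 (algebraic multiplicity 3).

For λ = -5: rank(A + 5I) = 1, rank((A + 5I)^2) = 0. The eigenspace has dimension 3 - 1 = 2, so there are 2 Jordan blocks; the rank sequence gives block sizes [2, 1].

Assembling the blocks gives the Jordan form J above.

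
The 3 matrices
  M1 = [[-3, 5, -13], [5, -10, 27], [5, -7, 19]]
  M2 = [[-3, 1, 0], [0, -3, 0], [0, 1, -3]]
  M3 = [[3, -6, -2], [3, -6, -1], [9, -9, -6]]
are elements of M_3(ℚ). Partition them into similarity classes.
Characteristic polynomials: χ_{M1} = (x - 2)^3, χ_{M2} = (x + 3)^3, χ_{M3} = (x + 3)^3.

{M1}: invariant factors (x - 2)^3.

{M2, M3}: invariant factors x + 3, (x + 3)^2.

Matrices are similar if and only if their invariant-factor lists agree; the partition into similarity classes is {M1}, {M2, M3}.

2 classes: {M1}, {M2, M3}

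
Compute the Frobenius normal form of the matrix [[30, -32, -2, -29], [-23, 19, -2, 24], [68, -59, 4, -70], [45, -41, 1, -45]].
The invariant factors of A (the non-unit diagonal entries of the Smith normal form of xI - A over ℚ[x]) are (x - 3)^2(x - 1)^2, each dividing the next. The characteristic polynomial is their product, (x - 3)^2(x - 1)^2.

The rational canonical form is the block-diagonal matrix of companion matrices C(f_i):
R = [[0, 0, 0, -9], [1, 0, 0, 24], [0, 1, 0, -22], [0, 0, 1, 8]].

R = [[0, 0, 0, -9], [1, 0, 0, 24], [0, 1, 0, -22], [0, 0, 1, 8]]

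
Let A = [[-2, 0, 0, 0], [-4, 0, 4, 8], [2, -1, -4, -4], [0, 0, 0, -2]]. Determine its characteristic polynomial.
xI - A = [[x + 2, 0, 0, 0], [4, x, -4, -8], [-2, 1, x + 4, 4], [0, 0, 0, x + 2]].

Expanding det(xI - A) along the first row:
det(xI - A) = + (x + 2)·det([[x, -4, -8], [1, x + 4, 4], [0, 0, x + 2]]) - (0)·det([[4, -4, -8], [-2, x + 4, 4], [0, 0, x + 2]]) + (0)·det([[4, x, -8], [-2, 1, 4], [0, 0, x + 2]]) - (0)·det([[4, x, -4], [-2, 1, x + 4], [0, 0, 0]]).

Evaluating gives χ_A(x) = x^4 + 8x^3 + 24x^2 + 32x + 16 = (x + 2)^4.

χ_A(x) = (x + 2)^4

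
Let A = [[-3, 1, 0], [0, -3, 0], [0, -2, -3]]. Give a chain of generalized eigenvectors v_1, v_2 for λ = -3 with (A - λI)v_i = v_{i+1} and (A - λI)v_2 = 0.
v_1 = [[3, 1, -6]]^T, v_2 = [[1, 0, -2]]^T

We seek v_1 ∈ ker((A + 3I)^2) \ ker(A + 3I), then set v_{i+1} = (A + 3I) v_i.

One such chain is v_1 = [[3, 1, -6]]^T, v_2 = [[1, 0, -2]]^T. Check: (A + 3I) v_2 = [[0, 0, 0]]^T = 0.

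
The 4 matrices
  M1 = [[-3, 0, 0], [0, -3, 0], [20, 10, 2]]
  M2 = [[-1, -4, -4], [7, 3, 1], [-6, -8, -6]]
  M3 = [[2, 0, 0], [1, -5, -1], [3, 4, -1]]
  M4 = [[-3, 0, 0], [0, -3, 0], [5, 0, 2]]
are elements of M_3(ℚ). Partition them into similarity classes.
Characteristic polynomials: χ_{M1} = (x - 2)(x + 3)^2, χ_{M2} = (x - 2)(x + 3)^2, χ_{M3} = (x - 2)(x + 3)^2, χ_{M4} = (x - 2)(x + 3)^2.

{M1, M4}: invariant factors x + 3, (x - 2)(x + 3).

{M2, M3}: invariant factors (x - 2)(x + 3)^2.

Matrices are similar if and only if their invariant-factor lists agree; the partition into similarity classes is {M1, M4}, {M2, M3}.

2 classes: {M1, M4}, {M2, M3}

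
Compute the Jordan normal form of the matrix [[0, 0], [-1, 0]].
The characteristic polynomial is det(xI - A) = x^2, so the eigenvalues are 0 (algebraic multiplicity 2).

For λ = 0: rank(A) = 1, rank(A^2) = 0. The eigenspace has dimension 2 - 1 = 1, so there is 1 Jordan block; the rank sequence gives block sizes [2].

Assembling the blocks gives the Jordan form J above.

J = [[0, 1], [0, 0]]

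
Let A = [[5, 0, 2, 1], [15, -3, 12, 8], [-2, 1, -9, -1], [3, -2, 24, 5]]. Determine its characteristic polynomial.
xI - A = [[x - 5, 0, -2, -1], [-15, x + 3, -12, -8], [2, -1, x + 9, 1], [-3, 2, -24, x - 5]].

Expanding det(xI - A) along the first row:
det(xI - A) = + (x - 5)·det([[x + 3, -12, -8], [-1, x + 9, 1], [2, -24, x - 5]]) - (0)·det([[-15, -12, -8], [2, x + 9, 1], [-3, -24, x - 5]]) + (-2)·det([[-15, x + 3, -8], [2, -1, 1], [-3, 2, x - 5]]) - (-1)·det([[-15, x + 3, -12], [2, -1, x + 9], [-3, 2, -24]]).

Evaluating gives χ_A(x) = x^4 + 2x^3 - 39x^2 - 40x + 400 = (x - 4)^2(x + 5)^2.

χ_A(x) = (x - 4)^2(x + 5)^2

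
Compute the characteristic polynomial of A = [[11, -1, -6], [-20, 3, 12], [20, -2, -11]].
xI - A = [[x - 11, 1, 6], [20, x - 3, -12], [-20, 2, x + 11]].

Expanding det(xI - A) along the first row:
det(xI - A) = + (x - 11)·det([[x - 3, -12], [2, x + 11]]) - (1)·det([[20, -12], [-20, x + 11]]) + (6)·det([[20, x - 3], [-20, 2]]).

Evaluating gives χ_A(x) = x^3 - 3x^2 + 3x - 1 = (x - 1)^3.

χ_A(x) = (x - 1)^3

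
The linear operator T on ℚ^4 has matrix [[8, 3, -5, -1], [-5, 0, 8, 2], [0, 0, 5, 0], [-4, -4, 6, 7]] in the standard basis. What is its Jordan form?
The characteristic polynomial is det(xI - A) = (x - 5)^4, so the eigenvalues are 5 (algebraic multiplicity 4).

For λ = 5: rank(A - 5I) = 2, rank((A - 5I)^2) = 1, rank((A - 5I)^3) = 0. The eigenspace has dimension 4 - 2 = 2, so there are 2 Jordan blocks; the rank sequence gives block sizes [3, 1].

Assembling the blocks gives the Jordan form J above.

J = [[5, 1, 0, 0], [0, 5, 1, 0], [0, 0, 5, 0], [0, 0, 0, 5]]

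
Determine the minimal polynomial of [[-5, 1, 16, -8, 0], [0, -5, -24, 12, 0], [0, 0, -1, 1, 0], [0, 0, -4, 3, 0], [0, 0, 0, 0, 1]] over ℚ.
The characteristic polynomial factors as (x - 1)^3(x + 5)^2. The minimal polynomial is ∏(x - λ)^{k_λ} where k_λ is the size of the largest Jordan block at λ.

For λ = -5: rank(A + 5I) = 4, and the largest Jordan block has size 2 (the smallest k with rank((A + 5I)^k) = rank((A + 5I)^(k+1))).
For λ = 1: rank(A - I) = 3, and the largest Jordan block has size 2 (the smallest k with rank((A - I)^k) = rank((A - I)^(k+1))).

So m_A(x) = (x - 1)^2(x + 5)^2.

m_A(x) = (x - 1)^2(x + 5)^2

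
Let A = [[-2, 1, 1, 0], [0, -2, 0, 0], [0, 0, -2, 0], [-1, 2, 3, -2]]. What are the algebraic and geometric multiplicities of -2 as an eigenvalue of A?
The characteristic polynomial is (x + 2)^4, so the factor x + 2 appears with exponent 4: the algebraic multiplicity is 4.

rank(A + 2I) = 2, so the eigenspace has dimension 4 - 2 = 2: the geometric multiplicity is 2.

Since 2 < 4, A is not diagonalizable.

algebraic multiplicity 4, geometric multiplicity 2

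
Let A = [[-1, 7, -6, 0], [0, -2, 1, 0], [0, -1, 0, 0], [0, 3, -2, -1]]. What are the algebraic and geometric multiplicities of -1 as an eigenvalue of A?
algebraic multiplicity 4, geometric multiplicity 2

The characteristic polynomial is (x + 1)^4, so the factor x + 1 appears with exponent 4: the algebraic multiplicity is 4.

rank(A + I) = 2, so the eigenspace has dimension 4 - 2 = 2: the geometric multiplicity is 2.

Since 2 < 4, A is not diagonalizable.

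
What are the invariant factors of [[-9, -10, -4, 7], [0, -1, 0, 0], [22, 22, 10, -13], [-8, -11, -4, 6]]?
The Jordan structure of A has elementary divisors (x + 1)^2, (x - 4)^2. Arranging the block sizes at each eigenvalue in decreasing order and taking row products gives the invariant factors.

Invariant factors (smallest first, each dividing the next): (x - 4)^2(x + 1)^2.

Check: the last factor (x - 4)^2(x + 1)^2 is the minimal polynomial, and the product (x - 4)^2(x + 1)^2 is the characteristic polynomial.

(x - 4)^2(x + 1)^2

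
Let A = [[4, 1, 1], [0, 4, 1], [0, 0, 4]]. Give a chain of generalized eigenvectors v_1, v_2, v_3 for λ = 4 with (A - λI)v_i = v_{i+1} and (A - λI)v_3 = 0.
We seek v_1 ∈ ker((A - 4I)^3) \ ker((A - 4I)^2), then set v_{i+1} = (A - 4I) v_i.

One such chain is v_1 = [[-3, -2, 1]]^T, v_2 = [[-1, 1, 0]]^T, v_3 = [[1, 0, 0]]^T. Check: (A - 4I) v_3 = [[0, 0, 0]]^T = 0.

v_1 = [[-3, -2, 1]]^T, v_2 = [[-1, 1, 0]]^T, v_3 = [[1, 0, 0]]^T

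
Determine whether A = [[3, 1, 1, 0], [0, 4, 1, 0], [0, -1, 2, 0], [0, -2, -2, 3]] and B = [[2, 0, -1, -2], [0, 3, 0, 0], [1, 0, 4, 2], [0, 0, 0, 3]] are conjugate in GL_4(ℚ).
Two matrices over a field are similar if and only if they have the same invariant factors.

Both A and B have characteristic polynomial (x - 3)^4 and minimal polynomial (x - 3)^2. Computing further, both have invariant factors x - 3, x - 3, (x - 3)^2. Hence A and B are similar.

Yes.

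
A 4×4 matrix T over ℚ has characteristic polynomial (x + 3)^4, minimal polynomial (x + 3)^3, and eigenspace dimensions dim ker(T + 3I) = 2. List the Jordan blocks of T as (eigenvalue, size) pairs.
Jordan blocks: (-3, 3), (-3, 1)

λ = -3: algebraic multiplicity 4 (exponent in χ_T), largest block size 3 (exponent in m_T), 2 blocks (geometric multiplicity). These force block sizes [3, 1].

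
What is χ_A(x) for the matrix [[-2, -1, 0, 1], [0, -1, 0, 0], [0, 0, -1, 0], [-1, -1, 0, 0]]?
xI - A = [[x + 2, 1, 0, -1], [0, x + 1, 0, 0], [0, 0, x + 1, 0], [1, 1, 0, x]].

Expanding det(xI - A) along the first row:
det(xI - A) = + (x + 2)·det([[x + 1, 0, 0], [0, x + 1, 0], [1, 0, x]]) - (1)·det([[0, 0, 0], [0, x + 1, 0], [1, 0, x]]) + (0)·det([[0, x + 1, 0], [0, 0, 0], [1, 1, x]]) - (-1)·det([[0, x + 1, 0], [0, 0, x + 1], [1, 1, 0]]).

Evaluating gives χ_A(x) = x^4 + 4x^3 + 6x^2 + 4x + 1 = (x + 1)^4.

χ_A(x) = (x + 1)^4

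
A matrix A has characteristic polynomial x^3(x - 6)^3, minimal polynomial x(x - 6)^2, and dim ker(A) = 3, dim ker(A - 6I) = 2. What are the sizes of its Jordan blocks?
Jordan blocks: (0, 1), (0, 1), (0, 1), (6, 2), (6, 1)

λ = 0: algebraic multiplicity 3 (exponent in χ_A), largest block size 1 (exponent in m_A), 3 blocks (geometric multiplicity). These force block sizes [1, 1, 1].
λ = 6: algebraic multiplicity 3 (exponent in χ_A), largest block size 2 (exponent in m_A), 2 blocks (geometric multiplicity). These force block sizes [2, 1].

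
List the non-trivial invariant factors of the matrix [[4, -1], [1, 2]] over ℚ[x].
(x - 3)^2

The Jordan structure of A has elementary divisors (x - 3)^2. Arranging the block sizes at each eigenvalue in decreasing order and taking row products gives the invariant factors.

Invariant factors (smallest first, each dividing the next): (x - 3)^2.

Check: the last factor (x - 3)^2 is the minimal polynomial, and the product (x - 3)^2 is the characteristic polynomial.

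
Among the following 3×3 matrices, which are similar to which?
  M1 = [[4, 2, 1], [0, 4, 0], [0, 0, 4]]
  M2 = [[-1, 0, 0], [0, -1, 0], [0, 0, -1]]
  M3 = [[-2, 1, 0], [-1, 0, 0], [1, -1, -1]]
Characteristic polynomials: χ_{M1} = (x - 4)^3, χ_{M2} = (x + 1)^3, χ_{M3} = (x + 1)^3.

{M1}: invariant factors x - 4, (x - 4)^2.

{M2}: invariant factors x + 1, x + 1, x + 1.

{M3}: invariant factors x + 1, (x + 1)^2.

Matrices are similar if and only if their invariant-factor lists agree; the partition into similarity classes is {M1}, {M2}, {M3}.

3 classes: {M1}, {M2}, {M3}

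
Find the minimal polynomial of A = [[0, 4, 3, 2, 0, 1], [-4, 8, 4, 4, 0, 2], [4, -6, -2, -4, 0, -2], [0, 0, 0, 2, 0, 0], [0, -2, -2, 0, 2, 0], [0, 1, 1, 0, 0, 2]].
m_A(x) = (x - 2)^3

The characteristic polynomial factors as (x - 2)^6. The minimal polynomial is ∏(x - λ)^{k_λ} where k_λ is the size of the largest Jordan block at λ.

For λ = 2: rank(A - 2I) = 2, and the largest Jordan block has size 3 (the smallest k with rank((A - 2I)^k) = rank((A - 2I)^(k+1))).

So m_A(x) = (x - 2)^3.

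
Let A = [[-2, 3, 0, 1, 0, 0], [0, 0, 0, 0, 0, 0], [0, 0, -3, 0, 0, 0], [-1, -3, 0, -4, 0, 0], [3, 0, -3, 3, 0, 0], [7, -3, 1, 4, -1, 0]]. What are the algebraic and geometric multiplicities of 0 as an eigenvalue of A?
algebraic multiplicity 3, geometric multiplicity 2

The characteristic polynomial is x^3(x + 3)^3, so the factor x appears with exponent 3: the algebraic multiplicity is 3.

rank(A) = 4, so the eigenspace has dimension 6 - 4 = 2: the geometric multiplicity is 2.

Since 2 < 3, A is not diagonalizable.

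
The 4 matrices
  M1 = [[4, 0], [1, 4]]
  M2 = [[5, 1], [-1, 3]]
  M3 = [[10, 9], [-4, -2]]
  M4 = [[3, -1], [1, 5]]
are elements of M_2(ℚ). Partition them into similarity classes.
Characteristic polynomials: χ_{M1} = (x - 4)^2, χ_{M2} = (x - 4)^2, χ_{M3} = (x - 4)^2, χ_{M4} = (x - 4)^2.

{M1, M2, M3, M4}: invariant factors (x - 4)^2.

Matrices are similar if and only if their invariant-factor lists agree; the partition into similarity classes is {M1, M2, M3, M4}.

1 class: {M1, M2, M3, M4}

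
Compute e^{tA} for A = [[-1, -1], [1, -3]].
A has Jordan form J = [[-2, 1], [0, -2]] with A = PJP^{-1}, so e^{tA} = P e^{tJ} P^{-1}.

For a Jordan block J_k(λ), e^{tJ_k(λ)} = e^{λt} · (I + tN + t^2 N^2/2! + ... + t^{k-1} N^{k-1}/(k-1)!) where N is the nilpotent superdiagonal part.

Assembling the blocks and conjugating back gives the entries of e^{tA} as shown above.

e^{tA} = [[(t + 1)*e^{-2*t}, -t*e^{-2*t}], [t*e^{-2*t}, (1 - t)*e^{-2*t}]]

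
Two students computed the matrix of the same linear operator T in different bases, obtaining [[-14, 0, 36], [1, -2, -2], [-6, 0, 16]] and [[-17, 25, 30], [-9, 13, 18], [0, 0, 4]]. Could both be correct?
Two matrices over a field are similar if and only if they have the same invariant factors.

Both A and B have characteristic polynomial (x - 4)(x + 2)^2 and minimal polynomial (x - 4)(x + 2)^2. Computing further, both have invariant factors (x - 4)(x + 2)^2. Hence A and B are similar.

Yes.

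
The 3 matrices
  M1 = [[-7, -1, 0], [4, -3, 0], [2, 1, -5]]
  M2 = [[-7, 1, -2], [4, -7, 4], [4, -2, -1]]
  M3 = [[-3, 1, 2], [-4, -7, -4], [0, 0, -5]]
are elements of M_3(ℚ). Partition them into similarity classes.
Characteristic polynomials: χ_{M1} = (x + 5)^3, χ_{M2} = (x + 5)^3, χ_{M3} = (x + 5)^3.

{M1, M2, M3}: invariant factors x + 5, (x + 5)^2.

Matrices are similar if and only if their invariant-factor lists agree; the partition into similarity classes is {M1, M2, M3}.

1 class: {M1, M2, M3}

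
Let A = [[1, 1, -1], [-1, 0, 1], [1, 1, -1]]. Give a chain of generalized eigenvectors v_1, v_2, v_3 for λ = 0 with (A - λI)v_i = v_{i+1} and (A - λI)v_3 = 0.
We seek v_1 ∈ ker(A^3) \ ker(A^2), then set v_{i+1} = A v_i.

One such chain is v_1 = [[0, 1, 1]]^T, v_2 = [[0, 1, 0]]^T, v_3 = [[1, 0, 1]]^T. Check: A v_3 = [[0, 0, 0]]^T = 0.

v_1 = [[0, 1, 1]]^T, v_2 = [[0, 1, 0]]^T, v_3 = [[1, 0, 1]]^T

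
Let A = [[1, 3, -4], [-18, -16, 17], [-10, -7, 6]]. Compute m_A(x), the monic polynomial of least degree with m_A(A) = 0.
m_A(x) = (x + 3)^3

The characteristic polynomial factors as (x + 3)^3. The minimal polynomial is ∏(x - λ)^{k_λ} where k_λ is the size of the largest Jordan block at λ.

For λ = -3: rank(A + 3I) = 2, and the largest Jordan block has size 3 (the smallest k with rank((A + 3I)^k) = rank((A + 3I)^(k+1))).

So m_A(x) = (x + 3)^3.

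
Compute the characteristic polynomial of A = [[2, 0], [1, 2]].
χ_A(x) = (x - 2)^2

xI - A = [[x - 2, 0], [-1, x - 2]].

Expanding det(xI - A) along the first row:
det(xI - A) = + (x - 2)·det([[x - 2]]) - (0)·det([[-1]]).

Evaluating gives χ_A(x) = x^2 - 4x + 4 = (x - 2)^2.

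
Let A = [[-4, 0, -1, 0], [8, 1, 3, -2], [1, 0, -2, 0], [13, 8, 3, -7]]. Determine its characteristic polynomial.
xI - A = [[x + 4, 0, 1, 0], [-8, x - 1, -3, 2], [-1, 0, x + 2, 0], [-13, -8, -3, x + 7]].

Expanding det(xI - A) along the first row:
det(xI - A) = + (x + 4)·det([[x - 1, -3, 2], [0, x + 2, 0], [-8, -3, x + 7]]) - (0)·det([[-8, -3, 2], [-1, x + 2, 0], [-13, -3, x + 7]]) + (1)·det([[-8, x - 1, 2], [-1, 0, 0], [-13, -8, x + 7]]) - (0)·det([[-8, x - 1, -3], [-1, 0, x + 2], [-13, -8, -3]]).

Evaluating gives χ_A(x) = x^4 + 12x^3 + 54x^2 + 108x + 81 = (x + 3)^4.

χ_A(x) = (x + 3)^4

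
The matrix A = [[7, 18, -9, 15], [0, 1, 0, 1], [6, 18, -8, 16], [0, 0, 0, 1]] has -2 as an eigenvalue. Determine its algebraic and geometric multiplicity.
algebraic multiplicity 1, geometric multiplicity 1

The characteristic polynomial is (x - 1)^3(x + 2), so the factor x + 2 appears with exponent 1: the algebraic multiplicity is 1.

rank(A + 2I) = 3, so the eigenspace has dimension 4 - 3 = 1: the geometric multiplicity is 1.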